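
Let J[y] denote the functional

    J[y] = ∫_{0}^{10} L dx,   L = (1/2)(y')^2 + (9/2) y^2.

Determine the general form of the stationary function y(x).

The Lagrangian is L = (1/2)(y')^2 + (9/2) y^2.
∂L/∂y = 9y.
∂L/∂y' = y'.
The Euler-Lagrange equation d/dx(∂L/∂y') − ∂L/∂y = 0 becomes:
    y'' - 9 y = 0
General solution: y(x) = A e^(3x) + B e^(-3x), where A and B are arbitrary constants fixed by the endpoint conditions.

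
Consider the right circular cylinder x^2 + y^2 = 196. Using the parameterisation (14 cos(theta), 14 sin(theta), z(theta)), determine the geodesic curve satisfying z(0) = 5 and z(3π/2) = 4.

Parameterise the cylinder of radius R = 14 as
    r(θ) = (14 cos θ, 14 sin θ, z(θ)).
The arc-length element is
    ds = sqrt(196 + (dz/dθ)^2) dθ,
so the Lagrangian is L = sqrt(196 + z'^2).
L depends on z' only, not on z or θ, so ∂L/∂z = 0 and
    ∂L/∂z' = z' / sqrt(196 + z'^2).
The Euler-Lagrange equation gives
    d/dθ( z' / sqrt(196 + z'^2) ) = 0,
so z' is constant. Integrating once:
    z(θ) = a θ + b,
a helix on the cylinder (a straight line when the cylinder is unrolled). The constants a, b are determined by the endpoint conditions.
With endpoint conditions z(0) = 5 and z(3π/2) = 4: from z(0) = b we get b = 5, and a·3π/2 + 5 = 4 gives a = -2/(3π), so
    z(θ) = (-2/(3π)) θ + 5.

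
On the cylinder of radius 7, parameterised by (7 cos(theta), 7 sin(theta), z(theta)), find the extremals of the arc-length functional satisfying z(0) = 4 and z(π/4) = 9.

Parameterise the cylinder of radius R = 7 as
    r(θ) = (7 cos θ, 7 sin θ, z(θ)).
The arc-length element is
    ds = sqrt(49 + (dz/dθ)^2) dθ,
so the Lagrangian is L = sqrt(49 + z'^2).
L depends on z' only, not on z or θ, so ∂L/∂z = 0 and
    ∂L/∂z' = z' / sqrt(49 + z'^2).
The Euler-Lagrange equation gives
    d/dθ( z' / sqrt(49 + z'^2) ) = 0,
so z' is constant. Integrating once:
    z(θ) = a θ + b,
a helix on the cylinder (a straight line when the cylinder is unrolled). The constants a, b are determined by the endpoint conditions.
With endpoint conditions z(0) = 4 and z(π/4) = 9: from z(0) = b we get b = 4, and a·π/4 + 4 = 9 gives a = 20/π, so
    z(θ) = (20/π) θ + 4.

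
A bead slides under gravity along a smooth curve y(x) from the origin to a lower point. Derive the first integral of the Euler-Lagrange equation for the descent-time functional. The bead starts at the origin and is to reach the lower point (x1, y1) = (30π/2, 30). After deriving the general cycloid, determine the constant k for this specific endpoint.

The Lagrangian L = sqrt((1 + y'^2) / y) has no explicit x dependence, so the Beltrami identity applies:
    L − y' ∂L/∂y' = C.
Compute ∂L/∂y' = y' / sqrt(y (1 + y'^2)).
Substitute:
    sqrt((1 + y'^2)/y) − y'·y' / sqrt(y (1 + y'^2))
    = (1 + y'^2) / sqrt(y (1 + y'^2)) − y'^2 / sqrt(y (1 + y'^2))
    = 1 / sqrt(y (1 + y'^2)) = C.
Squaring and rearranging gives the first integral
    y (1 + y'^2) = 1/C^2 =: k   (constant).
Solving this first-order ODE by the substitution
    y = (k/2)(1 − cos θ)
yields the cycloid parameterisation
    x(θ) = (k/2)(θ − sin θ),   y(θ) = (k/2)(1 − cos θ).
The constant k is fixed by the endpoint condition.
Now fit the given lower endpoint (x1, y1) = (30π/2, 30). At the bottom of the first arch (θ = π), the parametric equations give
    y(π) = (k/2)(1 − cos π) = k,
    x(π) = (k/2)(π − sin π) = kπ/2.
Matching y(π) = 30 gives k = 30, consistent with x(π) = 30π/2. Therefore the specific cycloid is
    x(θ) = (30/2)(θ − sin θ),   y(θ) = (30/2)(1 − cos θ).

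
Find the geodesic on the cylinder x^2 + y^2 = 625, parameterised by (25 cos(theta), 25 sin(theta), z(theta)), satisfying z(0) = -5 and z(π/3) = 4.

Parameterise the cylinder of radius R = 25 as
    r(θ) = (25 cos θ, 25 sin θ, z(θ)).
The arc-length element is
    ds = sqrt(625 + (dz/dθ)^2) dθ,
so the Lagrangian is L = sqrt(625 + z'^2).
L depends on z' only, not on z or θ, so ∂L/∂z = 0 and
    ∂L/∂z' = z' / sqrt(625 + z'^2).
The Euler-Lagrange equation gives
    d/dθ( z' / sqrt(625 + z'^2) ) = 0,
so z' is constant. Integrating once:
    z(θ) = a θ + b,
a helix on the cylinder (a straight line when the cylinder is unrolled). The constants a, b are determined by the endpoint conditions.
With endpoint conditions z(0) = -5 and z(π/3) = 4: from z(0) = b we get b = -5, and a·π/3 + -5 = 4 gives a = 27/π, so
    z(θ) = (27/π) θ − 5.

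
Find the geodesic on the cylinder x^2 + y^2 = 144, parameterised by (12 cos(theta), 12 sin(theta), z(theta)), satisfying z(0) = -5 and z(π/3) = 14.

Parameterise the cylinder of radius R = 12 as
    r(θ) = (12 cos θ, 12 sin θ, z(θ)).
The arc-length element is
    ds = sqrt(144 + (dz/dθ)^2) dθ,
so the Lagrangian is L = sqrt(144 + z'^2).
L depends on z' only, not on z or θ, so ∂L/∂z = 0 and
    ∂L/∂z' = z' / sqrt(144 + z'^2).
The Euler-Lagrange equation gives
    d/dθ( z' / sqrt(144 + z'^2) ) = 0,
so z' is constant. Integrating once:
    z(θ) = a θ + b,
a helix on the cylinder (a straight line when the cylinder is unrolled). The constants a, b are determined by the endpoint conditions.
With endpoint conditions z(0) = -5 and z(π/3) = 14: from z(0) = b we get b = -5, and a·π/3 + -5 = 14 gives a = 57/π, so
    z(θ) = (57/π) θ − 5.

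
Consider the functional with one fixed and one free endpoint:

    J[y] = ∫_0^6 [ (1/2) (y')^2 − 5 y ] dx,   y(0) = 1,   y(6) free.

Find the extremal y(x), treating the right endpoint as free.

The Lagrangian L = (1/2) (y')^2 − 5 y gives
    ∂L/∂y = −5,   ∂L/∂y' = y'.
Euler-Lagrange: d/dx(y') − (−5) = 0, i.e. y'' + 5 = 0, so
    y(x) = −(5/2) x^2 + C1 x + C2.
Fixed left endpoint y(0) = 1 ⇒ C2 = 1.
The right endpoint x = 6 is free, so the natural (transversality) condition is ∂L/∂y' |_{x=6} = 0, i.e. y'(6) = 0.
Compute y'(x) = −5 x + C1, so y'(6) = −30 + C1 = 0 ⇒ C1 = 30.
Therefore the extremal is
    y(x) = −(5/2) x^2 + 30 x + 1.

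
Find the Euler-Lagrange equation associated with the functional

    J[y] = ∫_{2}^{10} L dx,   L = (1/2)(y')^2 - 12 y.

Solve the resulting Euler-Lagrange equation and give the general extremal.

The Lagrangian is L = (1/2)(y')^2 - 12 y.
∂L/∂y = -12.
∂L/∂y' = y'.
The Euler-Lagrange equation d/dx(∂L/∂y') − ∂L/∂y = 0 becomes:
    y'' + 12 = 0
General solution: y(x) = -6 x^2 + A x + B, where A and B are arbitrary constants fixed by the endpoint conditions.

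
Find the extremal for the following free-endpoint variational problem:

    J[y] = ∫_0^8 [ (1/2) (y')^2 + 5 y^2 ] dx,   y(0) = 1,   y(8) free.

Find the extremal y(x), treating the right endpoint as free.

The Lagrangian L = (1/2) (y')^2 + 5 y^2 gives
    ∂L/∂y = 10 y,   ∂L/∂y' = y'.
Euler-Lagrange: y'' − 10 y = 0.
With k = sqrt(10), the general solution is
    y(x) = A cosh(sqrt(10) x) + B sinh(sqrt(10) x).
Fixed left endpoint y(0) = 1 ⇒ A = 1.
The right endpoint x = 8 is free, so the natural (transversality) condition is ∂L/∂y' |_{x=8} = 0, i.e. y'(8) = 0.
Compute y'(x) = A k sinh(k x) + B k cosh(k x), so
    y'(8) = A k sinh(k·8) + B k cosh(k·8) = 0
    ⇒ B = −A tanh(k·8) = − tanh(sqrt(10)·8).
Therefore the extremal is
    y(x) = cosh(sqrt(10) x) − tanh(sqrt(10)·8) sinh(sqrt(10) x).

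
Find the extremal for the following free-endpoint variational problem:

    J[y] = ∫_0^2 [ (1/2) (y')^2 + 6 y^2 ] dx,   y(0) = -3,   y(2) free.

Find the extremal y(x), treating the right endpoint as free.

The Lagrangian L = (1/2) (y')^2 + 6 y^2 gives
    ∂L/∂y = 12 y,   ∂L/∂y' = y'.
Euler-Lagrange: y'' − 12 y = 0.
With k = sqrt(12), the general solution is
    y(x) = A cosh(sqrt(12) x) + B sinh(sqrt(12) x).
Fixed left endpoint y(0) = -3 ⇒ A = -3.
The right endpoint x = 2 is free, so the natural (transversality) condition is ∂L/∂y' |_{x=2} = 0, i.e. y'(2) = 0.
Compute y'(x) = A k sinh(k x) + B k cosh(k x), so
    y'(2) = A k sinh(k·2) + B k cosh(k·2) = 0
    ⇒ B = −A tanh(k·2) = 3 tanh(sqrt(12)·2).
Therefore the extremal is
    y(x) = −3 cosh(sqrt(12) x) + 3 tanh(sqrt(12)·2) sinh(sqrt(12) x).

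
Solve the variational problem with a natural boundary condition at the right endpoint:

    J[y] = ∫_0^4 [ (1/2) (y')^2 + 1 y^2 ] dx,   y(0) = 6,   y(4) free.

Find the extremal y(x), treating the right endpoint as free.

The Lagrangian L = (1/2) (y')^2 + 1 y^2 gives
    ∂L/∂y = 2 y,   ∂L/∂y' = y'.
Euler-Lagrange: y'' − 2 y = 0.
With k = sqrt(2), the general solution is
    y(x) = A cosh(sqrt(2) x) + B sinh(sqrt(2) x).
Fixed left endpoint y(0) = 6 ⇒ A = 6.
The right endpoint x = 4 is free, so the natural (transversality) condition is ∂L/∂y' |_{x=4} = 0, i.e. y'(4) = 0.
Compute y'(x) = A k sinh(k x) + B k cosh(k x), so
    y'(4) = A k sinh(k·4) + B k cosh(k·4) = 0
    ⇒ B = −A tanh(k·4) = − 6 tanh(sqrt(2)·4).
Therefore the extremal is
    y(x) = 6 cosh(sqrt(2) x) − 6 tanh(sqrt(2)·4) sinh(sqrt(2) x).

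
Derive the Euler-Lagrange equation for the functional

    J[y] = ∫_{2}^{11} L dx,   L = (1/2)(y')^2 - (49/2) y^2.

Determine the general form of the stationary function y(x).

The Lagrangian is L = (1/2)(y')^2 - (49/2) y^2.
∂L/∂y = -49y.
∂L/∂y' = y'.
The Euler-Lagrange equation d/dx(∂L/∂y') − ∂L/∂y = 0 becomes:
    y'' + 49 y = 0
General solution: y(x) = A sin(7x) + B cos(7x), where A and B are arbitrary constants fixed by the endpoint conditions.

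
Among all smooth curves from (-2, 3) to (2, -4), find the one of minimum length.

Arc-length functional: J[y] = ∫ sqrt(1 + (y')^2) dx.
Lagrangian L = sqrt(1 + (y')^2) has no explicit y dependence, so ∂L/∂y = 0 and the Euler-Lagrange equation gives
    d/dx( y' / sqrt(1 + (y')^2) ) = 0  ⇒  y' / sqrt(1 + (y')^2) = const.
Hence y' is constant, so y(x) is affine.
Fitting the endpoints (-2, 3) and (2, -4):
    slope m = ((-4) − 3) / (2 − (-2)) = -7/4,
    intercept c = 3 − m·(-2) = -1/2.
Extremal: y(x) = (-7/4) x - 1/2.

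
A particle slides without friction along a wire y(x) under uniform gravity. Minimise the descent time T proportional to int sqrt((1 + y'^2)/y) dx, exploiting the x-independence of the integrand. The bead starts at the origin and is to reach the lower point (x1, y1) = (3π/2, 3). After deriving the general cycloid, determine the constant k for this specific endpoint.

The Lagrangian L = sqrt((1 + y'^2) / y) has no explicit x dependence, so the Beltrami identity applies:
    L − y' ∂L/∂y' = C.
Compute ∂L/∂y' = y' / sqrt(y (1 + y'^2)).
Substitute:
    sqrt((1 + y'^2)/y) − y'·y' / sqrt(y (1 + y'^2))
    = (1 + y'^2) / sqrt(y (1 + y'^2)) − y'^2 / sqrt(y (1 + y'^2))
    = 1 / sqrt(y (1 + y'^2)) = C.
Squaring and rearranging gives the first integral
    y (1 + y'^2) = 1/C^2 =: k   (constant).
Solving this first-order ODE by the substitution
    y = (k/2)(1 − cos θ)
yields the cycloid parameterisation
    x(θ) = (k/2)(θ − sin θ),   y(θ) = (k/2)(1 − cos θ).
The constant k is fixed by the endpoint condition.
Now fit the given lower endpoint (x1, y1) = (3π/2, 3). At the bottom of the first arch (θ = π), the parametric equations give
    y(π) = (k/2)(1 − cos π) = k,
    x(π) = (k/2)(π − sin π) = kπ/2.
Matching y(π) = 3 gives k = 3, consistent with x(π) = 3π/2. Therefore the specific cycloid is
    x(θ) = (3/2)(θ − sin θ),   y(θ) = (3/2)(1 − cos θ).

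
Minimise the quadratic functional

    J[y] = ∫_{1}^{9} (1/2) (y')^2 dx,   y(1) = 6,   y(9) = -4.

The Lagrangian is L = (1/2) (y')^2.
Compute ∂L/∂y = 0, ∂L/∂y' = y'.
The Euler-Lagrange equation d/dx(∂L/∂y') − ∂L/∂y = 0 reduces to
    y'' = 0.
Its general solution is
    y(x) = A x + B,
with A, B fixed by the endpoint conditions.
Applying the endpoint conditions y(1) = 6 and y(9) = -4: solve A·1 + B = 6 and A·9 + B = -4. Subtracting gives A(9 − 1) = -4 − 6, so A = -5/4, and B = 6 − A·1 = 29/4. Therefore
    y(x) = (-5/4) x + 29/4.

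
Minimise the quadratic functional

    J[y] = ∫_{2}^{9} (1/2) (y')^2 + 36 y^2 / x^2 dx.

The Lagrangian is L = (1/2) (y')^2 + 36 y^2 / x^2.
Compute ∂L/∂y = 72y/x^2, ∂L/∂y' = y'.
The Euler-Lagrange equation d/dx(∂L/∂y') − ∂L/∂y = 0 reduces to
    y'' − 72/x^2 · y = 0  (x > 0).
Its general solution is
    y(x) = A x^9 + B x^(-8),
with A, B fixed by the endpoint conditions.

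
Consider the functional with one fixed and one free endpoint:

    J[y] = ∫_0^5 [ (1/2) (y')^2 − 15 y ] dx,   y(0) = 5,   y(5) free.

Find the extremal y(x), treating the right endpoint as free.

The Lagrangian L = (1/2) (y')^2 − 15 y gives
    ∂L/∂y = −15,   ∂L/∂y' = y'.
Euler-Lagrange: d/dx(y') − (−15) = 0, i.e. y'' + 15 = 0, so
    y(x) = −(15/2) x^2 + C1 x + C2.
Fixed left endpoint y(0) = 5 ⇒ C2 = 5.
The right endpoint x = 5 is free, so the natural (transversality) condition is ∂L/∂y' |_{x=5} = 0, i.e. y'(5) = 0.
Compute y'(x) = −15 x + C1, so y'(5) = −75 + C1 = 0 ⇒ C1 = 75.
Therefore the extremal is
    y(x) = −(15/2) x^2 + 75 x + 5.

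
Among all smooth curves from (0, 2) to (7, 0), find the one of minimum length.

Arc-length functional: J[y] = ∫ sqrt(1 + (y')^2) dx.
Lagrangian L = sqrt(1 + (y')^2) has no explicit y dependence, so ∂L/∂y = 0 and the Euler-Lagrange equation gives
    d/dx( y' / sqrt(1 + (y')^2) ) = 0  ⇒  y' / sqrt(1 + (y')^2) = const.
Hence y' is constant, so y(x) is affine.
Fitting the endpoints (0, 2) and (7, 0):
    slope m = (0 − 2) / (7 − 0) = -2/7,
    intercept c = 2 − m·0 = 2.
Extremal: y(x) = (-2/7) x + 2.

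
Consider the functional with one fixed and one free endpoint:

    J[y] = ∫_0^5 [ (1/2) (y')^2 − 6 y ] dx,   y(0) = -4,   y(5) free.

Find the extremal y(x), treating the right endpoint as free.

The Lagrangian L = (1/2) (y')^2 − 6 y gives
    ∂L/∂y = −6,   ∂L/∂y' = y'.
Euler-Lagrange: d/dx(y') − (−6) = 0, i.e. y'' + 6 = 0, so
    y(x) = −(6/2) x^2 + C1 x + C2.
Fixed left endpoint y(0) = -4 ⇒ C2 = -4.
The right endpoint x = 5 is free, so the natural (transversality) condition is ∂L/∂y' |_{x=5} = 0, i.e. y'(5) = 0.
Compute y'(x) = −6 x + C1, so y'(5) = −30 + C1 = 0 ⇒ C1 = 30.
Therefore the extremal is
    y(x) = −3 x^2 + 30 x − 4.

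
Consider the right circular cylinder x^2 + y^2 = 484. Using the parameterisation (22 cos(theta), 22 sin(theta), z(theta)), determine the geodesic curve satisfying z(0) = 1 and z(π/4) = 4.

Parameterise the cylinder of radius R = 22 as
    r(θ) = (22 cos θ, 22 sin θ, z(θ)).
The arc-length element is
    ds = sqrt(484 + (dz/dθ)^2) dθ,
so the Lagrangian is L = sqrt(484 + z'^2).
L depends on z' only, not on z or θ, so ∂L/∂z = 0 and
    ∂L/∂z' = z' / sqrt(484 + z'^2).
The Euler-Lagrange equation gives
    d/dθ( z' / sqrt(484 + z'^2) ) = 0,
so z' is constant. Integrating once:
    z(θ) = a θ + b,
a helix on the cylinder (a straight line when the cylinder is unrolled). The constants a, b are determined by the endpoint conditions.
With endpoint conditions z(0) = 1 and z(π/4) = 4: from z(0) = b we get b = 1, and a·π/4 + 1 = 4 gives a = 12/π, so
    z(θ) = (12/π) θ + 1.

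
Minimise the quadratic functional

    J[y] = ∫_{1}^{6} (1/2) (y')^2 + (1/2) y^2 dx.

The Lagrangian is L = (1/2) (y')^2 + (1/2) y^2.
Compute ∂L/∂y = y, ∂L/∂y' = y'.
The Euler-Lagrange equation d/dx(∂L/∂y') − ∂L/∂y = 0 reduces to
    y'' − y = 0.
Its general solution is
    y(x) = A e^x + B e^(−x),
with A, B fixed by the endpoint conditions.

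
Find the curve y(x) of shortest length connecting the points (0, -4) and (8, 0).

Arc-length functional: J[y] = ∫ sqrt(1 + (y')^2) dx.
Lagrangian L = sqrt(1 + (y')^2) has no explicit y dependence, so ∂L/∂y = 0 and the Euler-Lagrange equation gives
    d/dx( y' / sqrt(1 + (y')^2) ) = 0  ⇒  y' / sqrt(1 + (y')^2) = const.
Hence y' is constant, so y(x) is affine.
Fitting the endpoints (0, -4) and (8, 0):
    slope m = (0 − (-4)) / (8 − 0) = 1/2,
    intercept c = (-4) − m·0 = -4.
Extremal: y(x) = (1/2) x - 4.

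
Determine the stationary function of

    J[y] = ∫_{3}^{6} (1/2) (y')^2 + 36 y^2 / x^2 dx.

The Lagrangian is L = (1/2) (y')^2 + 36 y^2 / x^2.
Compute ∂L/∂y = 72y/x^2, ∂L/∂y' = y'.
The Euler-Lagrange equation d/dx(∂L/∂y') − ∂L/∂y = 0 reduces to
    y'' − 72/x^2 · y = 0  (x > 0).
Its general solution is
    y(x) = A x^9 + B x^(-8),
with A, B fixed by the endpoint conditions.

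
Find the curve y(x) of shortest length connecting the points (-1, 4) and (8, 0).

Arc-length functional: J[y] = ∫ sqrt(1 + (y')^2) dx.
Lagrangian L = sqrt(1 + (y')^2) has no explicit y dependence, so ∂L/∂y = 0 and the Euler-Lagrange equation gives
    d/dx( y' / sqrt(1 + (y')^2) ) = 0  ⇒  y' / sqrt(1 + (y')^2) = const.
Hence y' is constant, so y(x) is affine.
Fitting the endpoints (-1, 4) and (8, 0):
    slope m = (0 − 4) / (8 − (-1)) = -4/9,
    intercept c = 4 − m·(-1) = 32/9.
Extremal: y(x) = (-4/9) x + 32/9.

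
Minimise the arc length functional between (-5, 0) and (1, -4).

Arc-length functional: J[y] = ∫ sqrt(1 + (y')^2) dx.
Lagrangian L = sqrt(1 + (y')^2) has no explicit y dependence, so ∂L/∂y = 0 and the Euler-Lagrange equation gives
    d/dx( y' / sqrt(1 + (y')^2) ) = 0  ⇒  y' / sqrt(1 + (y')^2) = const.
Hence y' is constant, so y(x) is affine.
Fitting the endpoints (-5, 0) and (1, -4):
    slope m = ((-4) − 0) / (1 − (-5)) = -2/3,
    intercept c = 0 − m·(-5) = -10/3.
Extremal: y(x) = (-2/3) x - 10/3.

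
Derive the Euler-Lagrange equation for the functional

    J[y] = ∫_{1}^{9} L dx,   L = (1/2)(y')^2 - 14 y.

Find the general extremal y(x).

The Lagrangian is L = (1/2)(y')^2 - 14 y.
∂L/∂y = -14.
∂L/∂y' = y'.
The Euler-Lagrange equation d/dx(∂L/∂y') − ∂L/∂y = 0 becomes:
    y'' + 14 = 0
General solution: y(x) = -7 x^2 + A x + B, where A and B are arbitrary constants fixed by the endpoint conditions.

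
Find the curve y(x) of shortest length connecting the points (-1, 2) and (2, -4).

Arc-length functional: J[y] = ∫ sqrt(1 + (y')^2) dx.
Lagrangian L = sqrt(1 + (y')^2) has no explicit y dependence, so ∂L/∂y = 0 and the Euler-Lagrange equation gives
    d/dx( y' / sqrt(1 + (y')^2) ) = 0  ⇒  y' / sqrt(1 + (y')^2) = const.
Hence y' is constant, so y(x) is affine.
Fitting the endpoints (-1, 2) and (2, -4):
    slope m = ((-4) − 2) / (2 − (-1)) = -2,
    intercept c = 2 − m·(-1) = 0.
Extremal: y(x) = -2 x.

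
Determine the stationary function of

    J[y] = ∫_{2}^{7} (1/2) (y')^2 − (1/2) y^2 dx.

The Lagrangian is L = (1/2) (y')^2 − (1/2) y^2.
Compute ∂L/∂y = -y, ∂L/∂y' = y'.
The Euler-Lagrange equation d/dx(∂L/∂y') − ∂L/∂y = 0 reduces to
    y'' + y = 0.
Its general solution is
    y(x) = A sin(x) + B cos(x),
with A, B fixed by the endpoint conditions.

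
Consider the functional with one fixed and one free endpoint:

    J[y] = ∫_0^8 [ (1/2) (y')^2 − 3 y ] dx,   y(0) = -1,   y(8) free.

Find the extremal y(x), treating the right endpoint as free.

The Lagrangian L = (1/2) (y')^2 − 3 y gives
    ∂L/∂y = −3,   ∂L/∂y' = y'.
Euler-Lagrange: d/dx(y') − (−3) = 0, i.e. y'' + 3 = 0, so
    y(x) = −(3/2) x^2 + C1 x + C2.
Fixed left endpoint y(0) = -1 ⇒ C2 = -1.
The right endpoint x = 8 is free, so the natural (transversality) condition is ∂L/∂y' |_{x=8} = 0, i.e. y'(8) = 0.
Compute y'(x) = −3 x + C1, so y'(8) = −24 + C1 = 0 ⇒ C1 = 24.
Therefore the extremal is
    y(x) = −(3/2) x^2 + 24 x − 1.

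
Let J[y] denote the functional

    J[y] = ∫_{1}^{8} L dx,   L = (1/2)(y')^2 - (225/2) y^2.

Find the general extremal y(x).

The Lagrangian is L = (1/2)(y')^2 - (225/2) y^2.
∂L/∂y = -225y.
∂L/∂y' = y'.
The Euler-Lagrange equation d/dx(∂L/∂y') − ∂L/∂y = 0 becomes:
    y'' + 225 y = 0
General solution: y(x) = A sin(15x) + B cos(15x), where A and B are arbitrary constants fixed by the endpoint conditions.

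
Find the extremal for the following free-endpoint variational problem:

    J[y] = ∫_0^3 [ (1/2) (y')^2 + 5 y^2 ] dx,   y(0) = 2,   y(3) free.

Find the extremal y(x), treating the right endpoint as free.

The Lagrangian L = (1/2) (y')^2 + 5 y^2 gives
    ∂L/∂y = 10 y,   ∂L/∂y' = y'.
Euler-Lagrange: y'' − 10 y = 0.
With k = sqrt(10), the general solution is
    y(x) = A cosh(sqrt(10) x) + B sinh(sqrt(10) x).
Fixed left endpoint y(0) = 2 ⇒ A = 2.
The right endpoint x = 3 is free, so the natural (transversality) condition is ∂L/∂y' |_{x=3} = 0, i.e. y'(3) = 0.
Compute y'(x) = A k sinh(k x) + B k cosh(k x), so
    y'(3) = A k sinh(k·3) + B k cosh(k·3) = 0
    ⇒ B = −A tanh(k·3) = − 2 tanh(sqrt(10)·3).
Therefore the extremal is
    y(x) = 2 cosh(sqrt(10) x) − 2 tanh(sqrt(10)·3) sinh(sqrt(10) x).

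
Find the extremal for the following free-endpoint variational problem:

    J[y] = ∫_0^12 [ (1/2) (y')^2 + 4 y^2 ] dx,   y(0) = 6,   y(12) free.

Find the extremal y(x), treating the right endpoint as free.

The Lagrangian L = (1/2) (y')^2 + 4 y^2 gives
    ∂L/∂y = 8 y,   ∂L/∂y' = y'.
Euler-Lagrange: y'' − 8 y = 0.
With k = sqrt(8), the general solution is
    y(x) = A cosh(sqrt(8) x) + B sinh(sqrt(8) x).
Fixed left endpoint y(0) = 6 ⇒ A = 6.
The right endpoint x = 12 is free, so the natural (transversality) condition is ∂L/∂y' |_{x=12} = 0, i.e. y'(12) = 0.
Compute y'(x) = A k sinh(k x) + B k cosh(k x), so
    y'(12) = A k sinh(k·12) + B k cosh(k·12) = 0
    ⇒ B = −A tanh(k·12) = − 6 tanh(sqrt(8)·12).
Therefore the extremal is
    y(x) = 6 cosh(sqrt(8) x) − 6 tanh(sqrt(8)·12) sinh(sqrt(8) x).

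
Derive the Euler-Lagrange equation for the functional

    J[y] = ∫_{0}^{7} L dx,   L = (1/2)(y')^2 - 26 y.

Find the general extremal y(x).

The Lagrangian is L = (1/2)(y')^2 - 26 y.
∂L/∂y = -26.
∂L/∂y' = y'.
The Euler-Lagrange equation d/dx(∂L/∂y') − ∂L/∂y = 0 becomes:
    y'' + 26 = 0
General solution: y(x) = -13 x^2 + A x + B, where A and B are arbitrary constants fixed by the endpoint conditions.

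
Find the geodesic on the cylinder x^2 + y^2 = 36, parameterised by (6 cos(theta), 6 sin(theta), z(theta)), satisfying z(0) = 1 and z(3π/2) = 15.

Parameterise the cylinder of radius R = 6 as
    r(θ) = (6 cos θ, 6 sin θ, z(θ)).
The arc-length element is
    ds = sqrt(36 + (dz/dθ)^2) dθ,
so the Lagrangian is L = sqrt(36 + z'^2).
L depends on z' only, not on z or θ, so ∂L/∂z = 0 and
    ∂L/∂z' = z' / sqrt(36 + z'^2).
The Euler-Lagrange equation gives
    d/dθ( z' / sqrt(36 + z'^2) ) = 0,
so z' is constant. Integrating once:
    z(θ) = a θ + b,
a helix on the cylinder (a straight line when the cylinder is unrolled). The constants a, b are determined by the endpoint conditions.
With endpoint conditions z(0) = 1 and z(3π/2) = 15: from z(0) = b we get b = 1, and a·3π/2 + 1 = 15 gives a = 28/(3π), so
    z(θ) = (28/(3π)) θ + 1.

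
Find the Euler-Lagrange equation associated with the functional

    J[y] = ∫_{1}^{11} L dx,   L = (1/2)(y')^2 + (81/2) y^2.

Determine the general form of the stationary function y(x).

The Lagrangian is L = (1/2)(y')^2 + (81/2) y^2.
∂L/∂y = 81y.
∂L/∂y' = y'.
The Euler-Lagrange equation d/dx(∂L/∂y') − ∂L/∂y = 0 becomes:
    y'' - 81 y = 0
General solution: y(x) = A e^(9x) + B e^(-9x), where A and B are arbitrary constants fixed by the endpoint conditions.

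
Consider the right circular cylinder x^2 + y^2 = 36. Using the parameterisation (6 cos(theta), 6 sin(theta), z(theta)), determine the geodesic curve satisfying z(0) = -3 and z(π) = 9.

Parameterise the cylinder of radius R = 6 as
    r(θ) = (6 cos θ, 6 sin θ, z(θ)).
The arc-length element is
    ds = sqrt(36 + (dz/dθ)^2) dθ,
so the Lagrangian is L = sqrt(36 + z'^2).
L depends on z' only, not on z or θ, so ∂L/∂z = 0 and
    ∂L/∂z' = z' / sqrt(36 + z'^2).
The Euler-Lagrange equation gives
    d/dθ( z' / sqrt(36 + z'^2) ) = 0,
so z' is constant. Integrating once:
    z(θ) = a θ + b,
a helix on the cylinder (a straight line when the cylinder is unrolled). The constants a, b are determined by the endpoint conditions.
With endpoint conditions z(0) = -3 and z(π) = 9: from z(0) = b we get b = -3, and a·π + -3 = 9 gives a = 12/π, so
    z(θ) = (12/π) θ − 3.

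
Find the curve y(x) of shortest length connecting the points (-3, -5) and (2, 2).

Arc-length functional: J[y] = ∫ sqrt(1 + (y')^2) dx.
Lagrangian L = sqrt(1 + (y')^2) has no explicit y dependence, so ∂L/∂y = 0 and the Euler-Lagrange equation gives
    d/dx( y' / sqrt(1 + (y')^2) ) = 0  ⇒  y' / sqrt(1 + (y')^2) = const.
Hence y' is constant, so y(x) is affine.
Fitting the endpoints (-3, -5) and (2, 2):
    slope m = (2 − (-5)) / (2 − (-3)) = 7/5,
    intercept c = (-5) − m·(-3) = -4/5.
Extremal: y(x) = (7/5) x - 4/5.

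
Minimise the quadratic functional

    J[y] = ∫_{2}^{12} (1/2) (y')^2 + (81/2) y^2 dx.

The Lagrangian is L = (1/2) (y')^2 + (81/2) y^2.
Compute ∂L/∂y = 81y, ∂L/∂y' = y'.
The Euler-Lagrange equation d/dx(∂L/∂y') − ∂L/∂y = 0 reduces to
    y'' − 81 y = 0.
Its general solution is
    y(x) = A e^(9x) + B e^(−9x),
with A, B fixed by the endpoint conditions.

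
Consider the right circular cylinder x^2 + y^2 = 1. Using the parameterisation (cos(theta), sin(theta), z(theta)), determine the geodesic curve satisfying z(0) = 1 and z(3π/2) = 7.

Parameterise the cylinder of radius R = 1 as
    r(θ) = (cos θ, sin θ, z(θ)).
The arc-length element is
    ds = sqrt(1 + (dz/dθ)^2) dθ,
so the Lagrangian is L = sqrt(1 + z'^2).
L depends on z' only, not on z or θ, so ∂L/∂z = 0 and
    ∂L/∂z' = z' / sqrt(1 + z'^2).
The Euler-Lagrange equation gives
    d/dθ( z' / sqrt(1 + z'^2) ) = 0,
so z' is constant. Integrating once:
    z(θ) = a θ + b,
a helix on the cylinder (a straight line when the cylinder is unrolled). The constants a, b are determined by the endpoint conditions.
With endpoint conditions z(0) = 1 and z(3π/2) = 7: from z(0) = b we get b = 1, and a·3π/2 + 1 = 7 gives a = 4/π, so
    z(θ) = (4/π) θ + 1.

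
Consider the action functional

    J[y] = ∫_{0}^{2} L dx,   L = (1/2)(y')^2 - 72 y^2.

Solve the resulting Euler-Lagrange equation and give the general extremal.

The Lagrangian is L = (1/2)(y')^2 - 72 y^2.
∂L/∂y = -144y.
∂L/∂y' = y'.
The Euler-Lagrange equation d/dx(∂L/∂y') − ∂L/∂y = 0 becomes:
    y'' + 144 y = 0
General solution: y(x) = A sin(12x) + B cos(12x), where A and B are arbitrary constants fixed by the endpoint conditions.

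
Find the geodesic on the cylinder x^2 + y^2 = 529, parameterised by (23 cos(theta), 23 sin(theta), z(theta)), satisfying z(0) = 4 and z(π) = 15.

Parameterise the cylinder of radius R = 23 as
    r(θ) = (23 cos θ, 23 sin θ, z(θ)).
The arc-length element is
    ds = sqrt(529 + (dz/dθ)^2) dθ,
so the Lagrangian is L = sqrt(529 + z'^2).
L depends on z' only, not on z or θ, so ∂L/∂z = 0 and
    ∂L/∂z' = z' / sqrt(529 + z'^2).
The Euler-Lagrange equation gives
    d/dθ( z' / sqrt(529 + z'^2) ) = 0,
so z' is constant. Integrating once:
    z(θ) = a θ + b,
a helix on the cylinder (a straight line when the cylinder is unrolled). The constants a, b are determined by the endpoint conditions.
With endpoint conditions z(0) = 4 and z(π) = 15: from z(0) = b we get b = 4, and a·π + 4 = 15 gives a = 11/π, so
    z(θ) = (11/π) θ + 4.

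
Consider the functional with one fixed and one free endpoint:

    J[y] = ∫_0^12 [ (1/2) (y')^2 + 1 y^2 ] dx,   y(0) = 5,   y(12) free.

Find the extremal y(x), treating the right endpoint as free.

The Lagrangian L = (1/2) (y')^2 + 1 y^2 gives
    ∂L/∂y = 2 y,   ∂L/∂y' = y'.
Euler-Lagrange: y'' − 2 y = 0.
With k = sqrt(2), the general solution is
    y(x) = A cosh(sqrt(2) x) + B sinh(sqrt(2) x).
Fixed left endpoint y(0) = 5 ⇒ A = 5.
The right endpoint x = 12 is free, so the natural (transversality) condition is ∂L/∂y' |_{x=12} = 0, i.e. y'(12) = 0.
Compute y'(x) = A k sinh(k x) + B k cosh(k x), so
    y'(12) = A k sinh(k·12) + B k cosh(k·12) = 0
    ⇒ B = −A tanh(k·12) = − 5 tanh(sqrt(2)·12).
Therefore the extremal is
    y(x) = 5 cosh(sqrt(2) x) − 5 tanh(sqrt(2)·12) sinh(sqrt(2) x).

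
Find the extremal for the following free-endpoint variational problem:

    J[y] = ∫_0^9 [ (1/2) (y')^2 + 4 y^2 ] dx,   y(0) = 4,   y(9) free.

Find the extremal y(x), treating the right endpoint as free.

The Lagrangian L = (1/2) (y')^2 + 4 y^2 gives
    ∂L/∂y = 8 y,   ∂L/∂y' = y'.
Euler-Lagrange: y'' − 8 y = 0.
With k = sqrt(8), the general solution is
    y(x) = A cosh(sqrt(8) x) + B sinh(sqrt(8) x).
Fixed left endpoint y(0) = 4 ⇒ A = 4.
The right endpoint x = 9 is free, so the natural (transversality) condition is ∂L/∂y' |_{x=9} = 0, i.e. y'(9) = 0.
Compute y'(x) = A k sinh(k x) + B k cosh(k x), so
    y'(9) = A k sinh(k·9) + B k cosh(k·9) = 0
    ⇒ B = −A tanh(k·9) = − 4 tanh(sqrt(8)·9).
Therefore the extremal is
    y(x) = 4 cosh(sqrt(8) x) − 4 tanh(sqrt(8)·9) sinh(sqrt(8) x).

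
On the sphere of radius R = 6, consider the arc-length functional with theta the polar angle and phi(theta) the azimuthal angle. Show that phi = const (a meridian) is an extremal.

On the sphere of radius R = 6 with spherical coordinates (θ, φ), the induced metric is
    ds^2 = 36(dθ^2 + sin^2(θ) dφ^2).
Using θ as the parameter, the arc-length functional becomes
    J[φ] = ∫ 6 sqrt(1 + sin^2(θ) (dφ/dθ)^2) dθ.
So L = 6 sqrt(1 + sin^2(θ) φ'^2). Compute
    ∂L/∂φ = 0  (L has no explicit φ dependence),
    ∂L/∂φ' = 6 sin^2(θ) φ' / sqrt(1 + sin^2(θ) φ'^2).
For the candidate φ(θ) = c (constant), φ' = 0, so ∂L/∂φ' evaluated along the candidate vanishes, and ∂L/∂φ is identically zero. Hence
    d/dθ(∂L/∂φ') − ∂L/∂φ = 0
is satisfied. Therefore meridians φ = const are extremals of arc length — they are geodesics on the sphere.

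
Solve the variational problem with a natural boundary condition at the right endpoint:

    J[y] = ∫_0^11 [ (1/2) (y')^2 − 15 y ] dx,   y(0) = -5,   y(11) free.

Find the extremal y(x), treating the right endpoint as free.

The Lagrangian L = (1/2) (y')^2 − 15 y gives
    ∂L/∂y = −15,   ∂L/∂y' = y'.
Euler-Lagrange: d/dx(y') − (−15) = 0, i.e. y'' + 15 = 0, so
    y(x) = −(15/2) x^2 + C1 x + C2.
Fixed left endpoint y(0) = -5 ⇒ C2 = -5.
The right endpoint x = 11 is free, so the natural (transversality) condition is ∂L/∂y' |_{x=11} = 0, i.e. y'(11) = 0.
Compute y'(x) = −15 x + C1, so y'(11) = −165 + C1 = 0 ⇒ C1 = 165.
Therefore the extremal is
    y(x) = −(15/2) x^2 + 165 x − 5.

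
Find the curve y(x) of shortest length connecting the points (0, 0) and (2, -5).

Arc-length functional: J[y] = ∫ sqrt(1 + (y')^2) dx.
Lagrangian L = sqrt(1 + (y')^2) has no explicit y dependence, so ∂L/∂y = 0 and the Euler-Lagrange equation gives
    d/dx( y' / sqrt(1 + (y')^2) ) = 0  ⇒  y' / sqrt(1 + (y')^2) = const.
Hence y' is constant, so y(x) is affine.
Fitting the endpoints (0, 0) and (2, -5):
    slope m = ((-5) − 0) / (2 − 0) = -5/2,
    intercept c = 0 − m·0 = 0.
Extremal: y(x) = (-5/2) x.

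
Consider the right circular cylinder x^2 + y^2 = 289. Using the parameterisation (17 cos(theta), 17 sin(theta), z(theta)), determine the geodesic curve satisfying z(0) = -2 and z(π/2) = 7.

Parameterise the cylinder of radius R = 17 as
    r(θ) = (17 cos θ, 17 sin θ, z(θ)).
The arc-length element is
    ds = sqrt(289 + (dz/dθ)^2) dθ,
so the Lagrangian is L = sqrt(289 + z'^2).
L depends on z' only, not on z or θ, so ∂L/∂z = 0 and
    ∂L/∂z' = z' / sqrt(289 + z'^2).
The Euler-Lagrange equation gives
    d/dθ( z' / sqrt(289 + z'^2) ) = 0,
so z' is constant. Integrating once:
    z(θ) = a θ + b,
a helix on the cylinder (a straight line when the cylinder is unrolled). The constants a, b are determined by the endpoint conditions.
With endpoint conditions z(0) = -2 and z(π/2) = 7: from z(0) = b we get b = -2, and a·π/2 + -2 = 7 gives a = 18/π, so
    z(θ) = (18/π) θ − 2.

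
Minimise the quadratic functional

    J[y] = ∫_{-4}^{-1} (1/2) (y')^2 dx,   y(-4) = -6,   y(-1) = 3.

The Lagrangian is L = (1/2) (y')^2.
Compute ∂L/∂y = 0, ∂L/∂y' = y'.
The Euler-Lagrange equation d/dx(∂L/∂y') − ∂L/∂y = 0 reduces to
    y'' = 0.
Its general solution is
    y(x) = A x + B,
with A, B fixed by the endpoint conditions.
Applying the endpoint conditions y(-4) = -6 and y(-1) = 3: solve A·-4 + B = -6 and A·-1 + B = 3. Subtracting gives A(-1 − -4) = 3 − -6, so A = 3, and B = -6 − A·-4 = 6. Therefore
    y(x) = 3 x + 6.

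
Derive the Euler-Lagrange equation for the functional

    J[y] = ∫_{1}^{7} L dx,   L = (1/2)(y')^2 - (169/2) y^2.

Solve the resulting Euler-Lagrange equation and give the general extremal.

The Lagrangian is L = (1/2)(y')^2 - (169/2) y^2.
∂L/∂y = -169y.
∂L/∂y' = y'.
The Euler-Lagrange equation d/dx(∂L/∂y') − ∂L/∂y = 0 becomes:
    y'' + 169 y = 0
General solution: y(x) = A sin(13x) + B cos(13x), where A and B are arbitrary constants fixed by the endpoint conditions.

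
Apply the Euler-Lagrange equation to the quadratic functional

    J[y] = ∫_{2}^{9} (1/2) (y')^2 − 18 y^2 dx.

The Lagrangian is L = (1/2) (y')^2 − 18 y^2.
Compute ∂L/∂y = -36y, ∂L/∂y' = y'.
The Euler-Lagrange equation d/dx(∂L/∂y') − ∂L/∂y = 0 reduces to
    y'' + 36 y = 0.
Its general solution is
    y(x) = A sin(6x) + B cos(6x),
with A, B fixed by the endpoint conditions.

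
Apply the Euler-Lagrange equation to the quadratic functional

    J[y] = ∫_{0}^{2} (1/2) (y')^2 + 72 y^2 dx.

The Lagrangian is L = (1/2) (y')^2 + 72 y^2.
Compute ∂L/∂y = 144y, ∂L/∂y' = y'.
The Euler-Lagrange equation d/dx(∂L/∂y') − ∂L/∂y = 0 reduces to
    y'' − 144 y = 0.
Its general solution is
    y(x) = A e^(12x) + B e^(−12x),
with A, B fixed by the endpoint conditions.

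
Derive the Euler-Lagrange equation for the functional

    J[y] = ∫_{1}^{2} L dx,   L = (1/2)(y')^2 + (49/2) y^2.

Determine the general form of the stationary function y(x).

The Lagrangian is L = (1/2)(y')^2 + (49/2) y^2.
∂L/∂y = 49y.
∂L/∂y' = y'.
The Euler-Lagrange equation d/dx(∂L/∂y') − ∂L/∂y = 0 becomes:
    y'' - 49 y = 0
General solution: y(x) = A e^(7x) + B e^(-7x), where A and B are arbitrary constants fixed by the endpoint conditions.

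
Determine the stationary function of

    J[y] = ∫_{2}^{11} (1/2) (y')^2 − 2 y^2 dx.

The Lagrangian is L = (1/2) (y')^2 − 2 y^2.
Compute ∂L/∂y = -4y, ∂L/∂y' = y'.
The Euler-Lagrange equation d/dx(∂L/∂y') − ∂L/∂y = 0 reduces to
    y'' + 4 y = 0.
Its general solution is
    y(x) = A sin(2x) + B cos(2x),
with A, B fixed by the endpoint conditions.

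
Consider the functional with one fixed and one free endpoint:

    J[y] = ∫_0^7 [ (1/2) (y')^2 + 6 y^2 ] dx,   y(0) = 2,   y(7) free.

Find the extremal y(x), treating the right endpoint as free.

The Lagrangian L = (1/2) (y')^2 + 6 y^2 gives
    ∂L/∂y = 12 y,   ∂L/∂y' = y'.
Euler-Lagrange: y'' − 12 y = 0.
With k = sqrt(12), the general solution is
    y(x) = A cosh(sqrt(12) x) + B sinh(sqrt(12) x).
Fixed left endpoint y(0) = 2 ⇒ A = 2.
The right endpoint x = 7 is free, so the natural (transversality) condition is ∂L/∂y' |_{x=7} = 0, i.e. y'(7) = 0.
Compute y'(x) = A k sinh(k x) + B k cosh(k x), so
    y'(7) = A k sinh(k·7) + B k cosh(k·7) = 0
    ⇒ B = −A tanh(k·7) = − 2 tanh(sqrt(12)·7).
Therefore the extremal is
    y(x) = 2 cosh(sqrt(12) x) − 2 tanh(sqrt(12)·7) sinh(sqrt(12) x).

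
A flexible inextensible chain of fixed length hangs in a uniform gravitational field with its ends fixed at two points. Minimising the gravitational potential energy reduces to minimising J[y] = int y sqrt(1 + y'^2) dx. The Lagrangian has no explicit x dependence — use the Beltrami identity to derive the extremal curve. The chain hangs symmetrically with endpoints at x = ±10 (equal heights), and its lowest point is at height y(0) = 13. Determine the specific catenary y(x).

The Lagrangian L(y, y') = y sqrt(1 + y'^2) has no explicit x dependence, so the Beltrami identity applies:
    L − y' ∂L/∂y' = C.
Compute ∂L/∂y' = y · y' / sqrt(1 + y'^2). Then
    L − y' ∂L/∂y'
    = y sqrt(1 + y'^2) − y · y'^2 / sqrt(1 + y'^2)
    = y (1 + y'^2 − y'^2) / sqrt(1 + y'^2)
    = y / sqrt(1 + y'^2) = C.
Squaring gives y^2 = C^2 (1 + y'^2), i.e.
    y'^2 = y^2 / C^2 − 1.
Separating variables,
    dy / sqrt(y^2 − C^2) = dx / C,
and integrating gives arccosh(y / C) = (x − a)/C, so
    y(x) = C cosh((x − a)/C),
the catenary. The constants C and a are fixed by the two endpoint conditions (and, for the hanging-chain problem, the length constraint selects C).
Now fit the given data. The endpoints x = ±10 are symmetric at equal height, so the catenary is even about its minimum: a = 0 and y(x) = C cosh(x/C). The lowest point is y(0) = C cosh(0) = C, and we are told y(0) = 13, so C = 13. Therefore
    y(x) = 13 cosh(x/13),
and at the endpoints
    y(±10) = 13 cosh(10/13).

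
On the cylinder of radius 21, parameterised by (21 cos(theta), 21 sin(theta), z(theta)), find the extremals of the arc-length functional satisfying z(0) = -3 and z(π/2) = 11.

Parameterise the cylinder of radius R = 21 as
    r(θ) = (21 cos θ, 21 sin θ, z(θ)).
The arc-length element is
    ds = sqrt(441 + (dz/dθ)^2) dθ,
so the Lagrangian is L = sqrt(441 + z'^2).
L depends on z' only, not on z or θ, so ∂L/∂z = 0 and
    ∂L/∂z' = z' / sqrt(441 + z'^2).
The Euler-Lagrange equation gives
    d/dθ( z' / sqrt(441 + z'^2) ) = 0,
so z' is constant. Integrating once:
    z(θ) = a θ + b,
a helix on the cylinder (a straight line when the cylinder is unrolled). The constants a, b are determined by the endpoint conditions.
With endpoint conditions z(0) = -3 and z(π/2) = 11: from z(0) = b we get b = -3, and a·π/2 + -3 = 11 gives a = 28/π, so
    z(θ) = (28/π) θ − 3.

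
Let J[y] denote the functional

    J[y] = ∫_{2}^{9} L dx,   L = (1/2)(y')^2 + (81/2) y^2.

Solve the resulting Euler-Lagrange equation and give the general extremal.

The Lagrangian is L = (1/2)(y')^2 + (81/2) y^2.
∂L/∂y = 81y.
∂L/∂y' = y'.
The Euler-Lagrange equation d/dx(∂L/∂y') − ∂L/∂y = 0 becomes:
    y'' - 81 y = 0
General solution: y(x) = A e^(9x) + B e^(-9x), where A and B are arbitrary constants fixed by the endpoint conditions.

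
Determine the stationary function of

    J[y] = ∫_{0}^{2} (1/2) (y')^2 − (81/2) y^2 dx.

The Lagrangian is L = (1/2) (y')^2 − (81/2) y^2.
Compute ∂L/∂y = -81y, ∂L/∂y' = y'.
The Euler-Lagrange equation d/dx(∂L/∂y') − ∂L/∂y = 0 reduces to
    y'' + 81 y = 0.
Its general solution is
    y(x) = A sin(9x) + B cos(9x),
with A, B fixed by the endpoint conditions.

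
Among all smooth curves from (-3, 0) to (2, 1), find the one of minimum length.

Arc-length functional: J[y] = ∫ sqrt(1 + (y')^2) dx.
Lagrangian L = sqrt(1 + (y')^2) has no explicit y dependence, so ∂L/∂y = 0 and the Euler-Lagrange equation gives
    d/dx( y' / sqrt(1 + (y')^2) ) = 0  ⇒  y' / sqrt(1 + (y')^2) = const.
Hence y' is constant, so y(x) is affine.
Fitting the endpoints (-3, 0) and (2, 1):
    slope m = (1 − 0) / (2 − (-3)) = 1/5,
    intercept c = 0 − m·(-3) = 3/5.
Extremal: y(x) = (1/5) x + 3/5.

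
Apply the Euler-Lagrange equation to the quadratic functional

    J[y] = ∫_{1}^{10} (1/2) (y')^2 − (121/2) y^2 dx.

The Lagrangian is L = (1/2) (y')^2 − (121/2) y^2.
Compute ∂L/∂y = -121y, ∂L/∂y' = y'.
The Euler-Lagrange equation d/dx(∂L/∂y') − ∂L/∂y = 0 reduces to
    y'' + 121 y = 0.
Its general solution is
    y(x) = A sin(11x) + B cos(11x),
with A, B fixed by the endpoint conditions.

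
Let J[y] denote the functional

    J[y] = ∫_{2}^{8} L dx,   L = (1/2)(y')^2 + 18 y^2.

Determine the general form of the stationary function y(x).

The Lagrangian is L = (1/2)(y')^2 + 18 y^2.
∂L/∂y = 36y.
∂L/∂y' = y'.
The Euler-Lagrange equation d/dx(∂L/∂y') − ∂L/∂y = 0 becomes:
    y'' - 36 y = 0
General solution: y(x) = A e^(6x) + B e^(-6x), where A and B are arbitrary constants fixed by the endpoint conditions.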